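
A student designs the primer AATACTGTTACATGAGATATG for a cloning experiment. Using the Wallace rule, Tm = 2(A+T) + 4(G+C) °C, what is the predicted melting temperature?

C=2, T=7, G=4, A=8
A+T = 15, G+C = 6
Tm = 2×15 + 4×6 = 54°C

54°C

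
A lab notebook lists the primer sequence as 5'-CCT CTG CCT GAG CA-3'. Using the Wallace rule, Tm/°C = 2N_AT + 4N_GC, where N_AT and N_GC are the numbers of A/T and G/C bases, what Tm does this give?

46°C

Counting bases: T=3, G=3, C=6, A=2
So N_AT = 5 and N_GC = 9.
Tm = 2(5) + 4(9) = 10 + 36 = 46°C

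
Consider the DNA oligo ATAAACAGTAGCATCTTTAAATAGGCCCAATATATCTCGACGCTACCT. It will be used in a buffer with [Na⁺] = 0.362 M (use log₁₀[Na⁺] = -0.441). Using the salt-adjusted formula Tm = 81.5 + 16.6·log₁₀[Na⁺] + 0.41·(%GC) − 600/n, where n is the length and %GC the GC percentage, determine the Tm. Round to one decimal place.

77.1°C

Length n = 48. Counting bases: A=17, G=6, C=12, T=13
G+C = 18, so %GC = 18/48 × 100 = 37.5%
Salt term: 16.6 × (-0.441) = -7.321
GC term: 0.41 × 37.5 = 15.375; length term: −600/48 = −12.5
Tm = 81.5 + (-7.321) + 15.375 − 12.5 = 77.054 → 77.1°C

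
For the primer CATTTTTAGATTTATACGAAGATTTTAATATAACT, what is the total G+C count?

6

Scanning the sequence gives A=13, T=16, G=3, C=3.
Total G or C: 3 + 3 = 6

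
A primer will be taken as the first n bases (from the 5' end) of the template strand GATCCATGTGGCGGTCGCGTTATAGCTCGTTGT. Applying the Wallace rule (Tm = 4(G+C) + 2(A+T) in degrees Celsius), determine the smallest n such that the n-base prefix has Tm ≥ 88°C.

n = 28

First 27 bases: GATCCATGTGGCGGTCGCGTTATAGCT → Tm = 84°C (< 88°C)
First 28 bases: GATCCATGTGGCGGTCGCGTTATAGCTC → Tm = 88°C (≥ 88°C)
Since every base adds ≥2°C, Tm only increases with n, so the threshold is first crossed at n = 28.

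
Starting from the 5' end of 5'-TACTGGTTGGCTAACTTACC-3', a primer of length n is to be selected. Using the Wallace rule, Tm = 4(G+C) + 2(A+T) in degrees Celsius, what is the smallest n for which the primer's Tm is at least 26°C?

First 8 bases: TACTGGTT → Tm = 22°C (< 26°C)
First 9 bases: TACTGGTTG → Tm = 26°C (≥ 26°C)
Since every base adds ≥2°C, Tm only increases with n, so the threshold is first crossed at n = 9.

n = 9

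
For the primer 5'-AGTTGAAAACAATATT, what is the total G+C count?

3

G=2, T=5, A=8, C=1
Total G or C: 2 + 1 = 3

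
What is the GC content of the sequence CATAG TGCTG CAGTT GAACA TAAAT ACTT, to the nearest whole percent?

34%

Scanning the sequence gives C=5, T=9, G=5, A=10.
G+C = 5 + 5 = 10 out of 29 bases
%GC = 10/29 × 100 = 34.48% ≈ 34%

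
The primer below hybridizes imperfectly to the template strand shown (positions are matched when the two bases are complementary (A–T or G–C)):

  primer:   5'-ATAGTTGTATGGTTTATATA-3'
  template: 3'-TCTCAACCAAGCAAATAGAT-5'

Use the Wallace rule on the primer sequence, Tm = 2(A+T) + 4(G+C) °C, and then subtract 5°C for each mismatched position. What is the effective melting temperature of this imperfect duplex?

23°C

Primer base counts: A=6, T=10, G=4, C=0 → A+T=16, G+C=4
Perfect-match Tm = 2(16) + 4(4) = 32 + 16 = 48°C
Mismatches (positions where the bases are not complementary): 5 (at positions 2, 8, 9, 11, 18)
Effective Tm = 48 − 5×5 = 48 − 25 = 23°C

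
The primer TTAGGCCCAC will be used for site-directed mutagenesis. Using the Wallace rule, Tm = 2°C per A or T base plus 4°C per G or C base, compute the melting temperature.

32°C

Base counts: A=2, T=2, C=4, G=2
AT pairs contribute 4, GC pairs contribute 6.
Tm = 4·6 + 2·4 = 24 + 8 = 32°C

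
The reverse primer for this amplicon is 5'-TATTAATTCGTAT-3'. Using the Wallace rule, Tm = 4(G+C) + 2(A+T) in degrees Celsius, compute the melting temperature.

30°C

T=7, A=4, G=1, C=1
So N_AT = 11 and N_GC = 2.
Tm = 2×11 + 4×2 = 30°C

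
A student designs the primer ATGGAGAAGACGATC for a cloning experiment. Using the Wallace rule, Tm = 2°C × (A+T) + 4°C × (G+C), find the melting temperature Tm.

Scanning the sequence gives G=5, T=2, C=2, A=6.
So N_AT = 8 and N_GC = 7.
Tm = 2(8) + 4(7) = 16 + 28 = 44°C

44°C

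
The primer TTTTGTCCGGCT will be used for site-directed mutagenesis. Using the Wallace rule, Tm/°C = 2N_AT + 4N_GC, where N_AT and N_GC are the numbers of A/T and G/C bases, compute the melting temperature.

36°C

Scanning the sequence gives A=0, T=6, G=3, C=3.
AT pairs contribute 6, GC pairs contribute 6.
Tm = 2×6 + 4×6 = 36°C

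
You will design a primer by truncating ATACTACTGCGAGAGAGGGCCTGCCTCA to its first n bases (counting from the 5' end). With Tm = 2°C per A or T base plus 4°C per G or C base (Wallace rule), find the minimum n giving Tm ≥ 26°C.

First 9 bases: ATACTACTG → Tm = 24°C (< 26°C)
First 10 bases: ATACTACTGC → Tm = 28°C (≥ 26°C)
Since every base adds ≥2°C, Tm only increases with n, so the threshold is first crossed at n = 10.

n = 10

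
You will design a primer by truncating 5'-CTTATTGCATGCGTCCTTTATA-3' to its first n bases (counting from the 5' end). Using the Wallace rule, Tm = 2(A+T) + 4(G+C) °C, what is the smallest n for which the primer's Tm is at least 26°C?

n = 10

First 9 bases: CTTATTGCA → Tm = 24°C (< 26°C)
First 10 bases: CTTATTGCAT → Tm = 26°C (≥ 26°C)
Since every base adds ≥2°C, Tm only increases with n, so the threshold is first crossed at n = 10.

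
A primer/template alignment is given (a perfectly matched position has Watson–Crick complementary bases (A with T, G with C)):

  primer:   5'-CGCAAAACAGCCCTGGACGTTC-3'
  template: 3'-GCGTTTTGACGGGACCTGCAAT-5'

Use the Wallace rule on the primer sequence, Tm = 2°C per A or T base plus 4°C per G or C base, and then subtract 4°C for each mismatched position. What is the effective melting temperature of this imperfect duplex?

62°C

Primer base counts: A=6, T=3, G=5, C=8 → A+T=9, G+C=13
Perfect-match Tm = 2(9) + 4(13) = 18 + 52 = 70°C
Mismatches (positions where the bases are not complementary): 2 (at positions 9, 22)
Effective Tm = 70 − 2×4 = 70 − 8 = 62°C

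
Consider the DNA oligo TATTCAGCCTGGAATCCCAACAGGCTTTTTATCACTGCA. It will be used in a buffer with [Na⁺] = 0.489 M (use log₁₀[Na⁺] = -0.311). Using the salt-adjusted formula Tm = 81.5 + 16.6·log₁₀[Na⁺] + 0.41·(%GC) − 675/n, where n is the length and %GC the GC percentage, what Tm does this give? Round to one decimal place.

76.9°C

Length n = 39. T=12, C=11, G=6, A=10
G+C = 17, so %GC = 17/39 × 100 = 43.59%
Salt term: 16.6 × (-0.311) = -5.163
GC term: 0.41 × 43.59 = 17.872; length term: −675/39 = −17.308
Tm = 81.5 + (-5.163) + 17.872 − 17.308 = 76.901 → 76.9°C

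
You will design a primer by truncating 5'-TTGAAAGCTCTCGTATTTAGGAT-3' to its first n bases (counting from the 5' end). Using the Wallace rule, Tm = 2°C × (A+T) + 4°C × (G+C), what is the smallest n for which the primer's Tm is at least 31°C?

First 11 bases: TTGAAAGCTCT → Tm = 30°C (< 31°C)
First 12 bases: TTGAAAGCTCTC → Tm = 34°C (≥ 31°C)
Since every base adds ≥2°C, Tm only increases with n, so the threshold is first crossed at n = 12.

n = 12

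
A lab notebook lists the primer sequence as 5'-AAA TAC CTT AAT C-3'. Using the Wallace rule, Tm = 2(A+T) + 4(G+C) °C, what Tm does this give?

32°C

Counting bases: C=3, T=4, A=6, G=0
A+T = 10, G+C = 3
Tm = 2×10 + 4×3 = 32°C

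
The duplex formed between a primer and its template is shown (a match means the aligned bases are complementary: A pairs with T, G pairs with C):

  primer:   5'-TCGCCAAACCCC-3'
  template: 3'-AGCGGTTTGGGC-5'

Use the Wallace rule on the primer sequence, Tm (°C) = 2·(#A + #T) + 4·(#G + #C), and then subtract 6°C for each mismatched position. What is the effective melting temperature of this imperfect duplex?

34°C

Primer base counts: A=3, T=1, G=1, C=7 → A+T=4, G+C=8
Perfect-match Tm = 2(4) + 4(8) = 8 + 32 = 40°C
Mismatches (positions where the bases are not complementary): 1 (at position 12)
Effective Tm = 40 − 1×6 = 40 − 6 = 34°C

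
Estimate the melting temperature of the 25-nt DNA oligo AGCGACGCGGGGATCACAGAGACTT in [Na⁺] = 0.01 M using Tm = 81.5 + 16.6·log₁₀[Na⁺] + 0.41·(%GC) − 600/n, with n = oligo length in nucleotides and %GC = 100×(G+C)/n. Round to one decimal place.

48.9°C

Length n = 25. Scanning the sequence gives A=7, C=6, T=3, G=9.
G+C = 15, so %GC = 15/25 × 100 = 60%
Salt term: 16.6 × (-2) = -33.2
GC term: 0.41 × 60 = 24.6; length term: −600/25 = −24
Tm = 81.5 + (-33.2) + 24.6 − 24 = 48.9 → 48.9°C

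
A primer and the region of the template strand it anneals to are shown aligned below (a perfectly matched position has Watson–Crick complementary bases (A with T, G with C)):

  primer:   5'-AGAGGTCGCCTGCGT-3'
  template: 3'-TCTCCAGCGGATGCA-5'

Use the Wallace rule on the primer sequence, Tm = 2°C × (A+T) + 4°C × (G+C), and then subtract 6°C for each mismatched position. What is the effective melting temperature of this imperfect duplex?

Primer base counts: A=2, T=3, G=6, C=4 → A+T=5, G+C=10
Perfect-match Tm = 2(5) + 4(10) = 10 + 40 = 50°C
Mismatches (positions where the bases are not complementary): 1 (at position 12)
Effective Tm = 50 − 1×6 = 50 − 6 = 44°C

44°C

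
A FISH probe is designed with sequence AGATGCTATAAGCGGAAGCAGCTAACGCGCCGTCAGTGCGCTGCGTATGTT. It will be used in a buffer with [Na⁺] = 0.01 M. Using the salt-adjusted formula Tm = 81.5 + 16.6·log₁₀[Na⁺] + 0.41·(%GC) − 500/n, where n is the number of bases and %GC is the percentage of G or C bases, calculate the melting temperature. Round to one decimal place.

61.0°C

Length n = 51. T=11, G=16, C=12, A=12
G+C = 28, so %GC = 28/51 × 100 = 54.902%
Salt term: 16.6 × (-2) = -33.2
GC term: 0.41 × 54.902 = 22.51; length term: −500/51 = −9.804
Tm = 81.5 + (-33.2) + 22.51 − 9.804 = 61.006 → 61.0°C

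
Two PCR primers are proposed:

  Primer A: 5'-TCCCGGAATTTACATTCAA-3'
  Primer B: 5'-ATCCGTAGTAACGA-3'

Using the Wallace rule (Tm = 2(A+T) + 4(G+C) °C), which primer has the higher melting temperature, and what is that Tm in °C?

Primer A, 52°C

Primer A: A+T=12, G+C=7 → Tm = 2(12)+4(7) = 52°C
Primer B: A+T=8, G+C=6 → Tm = 2(8)+4(6) = 40°C
52°C vs 40°C → primer A is higher.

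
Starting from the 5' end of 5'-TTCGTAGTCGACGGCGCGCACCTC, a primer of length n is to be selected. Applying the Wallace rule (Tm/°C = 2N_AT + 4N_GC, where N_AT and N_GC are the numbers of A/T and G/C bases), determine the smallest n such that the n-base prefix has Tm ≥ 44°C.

First 13 bases: TTCGTAGTCGACG → Tm = 40°C (< 44°C)
First 14 bases: TTCGTAGTCGACGG → Tm = 44°C (≥ 44°C)
Since every base adds ≥2°C, Tm only increases with n, so the threshold is first crossed at n = 14.

n = 14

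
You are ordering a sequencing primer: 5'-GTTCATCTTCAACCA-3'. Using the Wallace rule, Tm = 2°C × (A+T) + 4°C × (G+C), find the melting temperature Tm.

Base counts: T=5, C=5, G=1, A=4
So N_AT = 9 and N_GC = 6.
Tm = 2(9) + 4(6) = 18 + 24 = 42°C

42°C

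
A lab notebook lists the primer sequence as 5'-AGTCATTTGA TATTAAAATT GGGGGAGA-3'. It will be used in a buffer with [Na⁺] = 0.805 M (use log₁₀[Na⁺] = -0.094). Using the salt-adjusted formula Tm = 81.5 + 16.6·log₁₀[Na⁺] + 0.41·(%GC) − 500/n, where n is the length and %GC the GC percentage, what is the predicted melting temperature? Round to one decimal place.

75.3°C

Length n = 28. Scanning the sequence gives A=10, C=1, T=9, G=8.
G+C = 9, so %GC = 9/28 × 100 = 32.143%
Salt term: 16.6 × (-0.094) = -1.56
GC term: 0.41 × 32.143 = 13.179; length term: −500/28 = −17.857
Tm = 81.5 + (-1.56) + 13.179 − 17.857 = 75.262 → 75.3°C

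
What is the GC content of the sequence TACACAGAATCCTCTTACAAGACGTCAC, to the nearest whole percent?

Base counts: C=9, T=6, G=3, A=10
G+C = 3 + 9 = 12 out of 28 bases
%GC = 12/28 × 100 = 42.86% ≈ 43%

43%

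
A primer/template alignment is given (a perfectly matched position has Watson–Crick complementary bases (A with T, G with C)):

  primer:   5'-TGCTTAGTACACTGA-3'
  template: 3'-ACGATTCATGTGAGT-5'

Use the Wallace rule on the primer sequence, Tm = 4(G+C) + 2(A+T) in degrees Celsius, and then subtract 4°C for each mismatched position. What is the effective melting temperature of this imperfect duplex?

Primer base counts: A=4, T=5, G=3, C=3 → A+T=9, G+C=6
Perfect-match Tm = 2(9) + 4(6) = 18 + 24 = 42°C
Mismatches (positions where the bases are not complementary): 2 (at positions 5, 14)
Effective Tm = 42 − 2×4 = 42 − 8 = 34°C

34°C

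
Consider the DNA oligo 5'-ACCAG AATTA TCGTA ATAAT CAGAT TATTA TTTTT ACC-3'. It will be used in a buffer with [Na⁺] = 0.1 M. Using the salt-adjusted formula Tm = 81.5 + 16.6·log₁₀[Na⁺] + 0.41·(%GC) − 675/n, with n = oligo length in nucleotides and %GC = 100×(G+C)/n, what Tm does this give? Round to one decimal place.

Length n = 38. A=14, T=15, G=3, C=6
G+C = 9, so %GC = 9/38 × 100 = 23.684%
Salt term: 16.6 × (-1) = -16.6
GC term: 0.41 × 23.684 = 9.71; length term: −675/38 = −17.763
Tm = 81.5 + (-16.6) + 9.71 − 17.763 = 56.847 → 56.8°C

56.8°C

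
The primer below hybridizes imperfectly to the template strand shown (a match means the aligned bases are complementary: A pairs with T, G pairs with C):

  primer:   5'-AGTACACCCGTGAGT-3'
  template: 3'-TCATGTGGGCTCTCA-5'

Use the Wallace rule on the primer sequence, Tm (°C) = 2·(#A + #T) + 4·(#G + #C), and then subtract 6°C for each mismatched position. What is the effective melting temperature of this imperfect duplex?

40°C

Primer base counts: A=4, T=3, G=4, C=4 → A+T=7, G+C=8
Perfect-match Tm = 2(7) + 4(8) = 14 + 32 = 46°C
Mismatches (positions where the bases are not complementary): 1 (at position 11)
Effective Tm = 46 − 1×6 = 46 − 6 = 40°C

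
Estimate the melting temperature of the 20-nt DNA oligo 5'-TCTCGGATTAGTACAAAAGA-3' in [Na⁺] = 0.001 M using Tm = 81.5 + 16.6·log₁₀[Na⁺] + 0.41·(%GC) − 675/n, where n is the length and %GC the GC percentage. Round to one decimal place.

12.3°C

Length n = 20. Counting bases: G=4, A=8, C=3, T=5
G+C = 7, so %GC = 7/20 × 100 = 35%
Salt term: 16.6 × (-3) = -49.8
GC term: 0.41 × 35 = 14.35; length term: −675/20 = −33.75
Tm = 81.5 + (-49.8) + 14.35 − 33.75 = 12.3 → 12.3°C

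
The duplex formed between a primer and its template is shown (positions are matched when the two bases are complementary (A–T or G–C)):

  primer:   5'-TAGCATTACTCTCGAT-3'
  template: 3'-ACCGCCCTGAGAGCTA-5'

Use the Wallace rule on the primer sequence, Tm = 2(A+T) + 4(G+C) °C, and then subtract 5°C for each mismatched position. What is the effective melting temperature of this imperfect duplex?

Primer base counts: A=4, T=6, G=2, C=4 → A+T=10, G+C=6
Perfect-match Tm = 2(10) + 4(6) = 20 + 24 = 44°C
Mismatches (positions where the bases are not complementary): 4 (at positions 2, 5, 6, 7)
Effective Tm = 44 − 4×5 = 44 − 20 = 24°C

24°C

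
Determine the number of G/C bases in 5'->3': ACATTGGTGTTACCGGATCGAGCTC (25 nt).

Base counts: G=7, A=5, T=7, C=6
G+C = 7 + 6 = 13

13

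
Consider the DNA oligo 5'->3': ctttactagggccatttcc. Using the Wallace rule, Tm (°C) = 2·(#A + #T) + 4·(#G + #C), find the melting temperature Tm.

56°C

Counting bases: T=7, C=6, A=3, G=3
AT pairs contribute 10, GC pairs contribute 9.
Tm = 2(10) + 4(9) = 20 + 36 = 56°C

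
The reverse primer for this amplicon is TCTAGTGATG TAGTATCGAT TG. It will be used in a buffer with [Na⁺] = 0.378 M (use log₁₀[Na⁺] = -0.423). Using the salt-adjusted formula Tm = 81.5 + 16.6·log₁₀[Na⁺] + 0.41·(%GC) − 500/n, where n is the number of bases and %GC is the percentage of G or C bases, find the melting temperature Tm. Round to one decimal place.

Length n = 22. Counting bases: G=6, C=2, A=5, T=9
G+C = 8, so %GC = 8/22 × 100 = 36.364%
Salt term: 16.6 × (-0.423) = -7.022
GC term: 0.41 × 36.364 = 14.909; length term: −500/22 = −22.727
Tm = 81.5 + (-7.022) + 14.909 − 22.727 = 66.66 → 66.7°C

66.7°C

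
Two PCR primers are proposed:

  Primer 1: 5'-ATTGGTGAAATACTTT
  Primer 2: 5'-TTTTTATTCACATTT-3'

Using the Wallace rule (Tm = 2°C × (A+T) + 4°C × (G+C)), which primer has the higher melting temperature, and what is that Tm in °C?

Primer 1, 40°C

Primer 1: A+T=12, G+C=4 → Tm = 2(12)+4(4) = 40°C
Primer 2: A+T=13, G+C=2 → Tm = 2(13)+4(2) = 34°C
40°C vs 34°C → primer 1 is higher.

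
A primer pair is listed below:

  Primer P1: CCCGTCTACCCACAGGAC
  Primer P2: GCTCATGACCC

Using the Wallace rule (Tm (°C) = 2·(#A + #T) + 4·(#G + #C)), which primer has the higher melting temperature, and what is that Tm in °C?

Primer P1, 60°C

Primer P1: A+T=6, G+C=12 → Tm = 2(6)+4(12) = 60°C
Primer P2: A+T=4, G+C=7 → Tm = 2(4)+4(7) = 36°C
60°C vs 36°C → primer P1 is higher.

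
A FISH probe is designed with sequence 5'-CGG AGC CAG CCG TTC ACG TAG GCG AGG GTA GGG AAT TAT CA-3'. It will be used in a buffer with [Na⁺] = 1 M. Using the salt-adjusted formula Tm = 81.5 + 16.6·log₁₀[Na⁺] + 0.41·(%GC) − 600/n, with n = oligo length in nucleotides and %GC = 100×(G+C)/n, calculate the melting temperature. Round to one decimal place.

Length n = 41. C=9, A=10, T=7, G=15
G+C = 24, so %GC = 24/41 × 100 = 58.537%
Salt term: 16.6 × (0) = 0
GC term: 0.41 × 58.537 = 24; length term: −600/41 = −14.634
Tm = 81.5 + (0) + 24 − 14.634 = 90.866 → 90.9°C

90.9°C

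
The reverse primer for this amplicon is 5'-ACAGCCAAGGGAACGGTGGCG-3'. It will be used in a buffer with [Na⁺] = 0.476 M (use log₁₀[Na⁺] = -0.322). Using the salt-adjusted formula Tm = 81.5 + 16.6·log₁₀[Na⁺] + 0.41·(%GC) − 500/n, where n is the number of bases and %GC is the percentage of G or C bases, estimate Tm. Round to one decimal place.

79.7°C

Length n = 21. Base counts: G=9, T=1, A=6, C=5
G+C = 14, so %GC = 14/21 × 100 = 66.667%
Salt term: 16.6 × (-0.322) = -5.345
GC term: 0.41 × 66.667 = 27.333; length term: −500/21 = −23.81
Tm = 81.5 + (-5.345) + 27.333 − 23.81 = 79.678 → 79.7°C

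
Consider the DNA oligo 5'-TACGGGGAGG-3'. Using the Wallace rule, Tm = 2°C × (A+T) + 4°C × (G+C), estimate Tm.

Base counts: G=6, A=2, C=1, T=1
So N_AT = 3 and N_GC = 7.
Tm = 2(3) + 4(7) = 6 + 28 = 34°C

34°C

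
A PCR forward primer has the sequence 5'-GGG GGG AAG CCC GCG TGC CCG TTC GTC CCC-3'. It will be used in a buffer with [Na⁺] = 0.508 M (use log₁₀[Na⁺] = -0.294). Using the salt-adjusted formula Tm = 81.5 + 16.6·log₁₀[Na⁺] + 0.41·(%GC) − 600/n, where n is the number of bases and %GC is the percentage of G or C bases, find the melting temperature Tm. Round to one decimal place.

Length n = 30. Scanning the sequence gives A=2, C=12, T=4, G=12.
G+C = 24, so %GC = 24/30 × 100 = 80%
Salt term: 16.6 × (-0.294) = -4.88
GC term: 0.41 × 80 = 32.8; length term: −600/30 = −20
Tm = 81.5 + (-4.88) + 32.8 − 20 = 89.42 → 89.4°C

89.4°C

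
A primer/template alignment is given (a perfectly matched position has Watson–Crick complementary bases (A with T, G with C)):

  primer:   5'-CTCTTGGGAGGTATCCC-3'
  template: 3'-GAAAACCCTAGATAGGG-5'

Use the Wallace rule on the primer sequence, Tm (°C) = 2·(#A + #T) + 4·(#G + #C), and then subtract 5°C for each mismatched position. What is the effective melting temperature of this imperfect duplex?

39°C

Primer base counts: A=2, T=5, G=5, C=5 → A+T=7, G+C=10
Perfect-match Tm = 2(7) + 4(10) = 14 + 40 = 54°C
Mismatches (positions where the bases are not complementary): 3 (at positions 3, 10, 11)
Effective Tm = 54 − 3×5 = 54 − 15 = 39°C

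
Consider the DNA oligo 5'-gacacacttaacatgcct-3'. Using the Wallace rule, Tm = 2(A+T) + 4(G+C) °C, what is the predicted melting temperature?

C=6, G=2, T=4, A=6
AT pairs contribute 10, GC pairs contribute 8.
Tm = 2(10) + 4(8) = 20 + 32 = 52°C

52°C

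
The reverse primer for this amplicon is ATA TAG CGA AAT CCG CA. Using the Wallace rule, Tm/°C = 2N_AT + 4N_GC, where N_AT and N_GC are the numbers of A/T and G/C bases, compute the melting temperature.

48°C

Counting bases: A=7, T=3, C=4, G=3
AT pairs contribute 10, GC pairs contribute 7.
Tm = 4·7 + 2·10 = 28 + 20 = 48°C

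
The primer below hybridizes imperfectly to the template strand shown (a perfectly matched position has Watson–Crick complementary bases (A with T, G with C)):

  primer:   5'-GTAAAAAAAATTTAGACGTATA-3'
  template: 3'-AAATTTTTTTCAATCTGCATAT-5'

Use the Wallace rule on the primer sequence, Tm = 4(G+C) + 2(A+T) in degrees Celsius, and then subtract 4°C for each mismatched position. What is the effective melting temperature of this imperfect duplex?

Primer base counts: A=12, T=6, G=3, C=1 → A+T=18, G+C=4
Perfect-match Tm = 2(18) + 4(4) = 36 + 16 = 52°C
Mismatches (positions where the bases are not complementary): 3 (at positions 1, 3, 11)
Effective Tm = 52 − 3×4 = 52 − 12 = 40°C

40°C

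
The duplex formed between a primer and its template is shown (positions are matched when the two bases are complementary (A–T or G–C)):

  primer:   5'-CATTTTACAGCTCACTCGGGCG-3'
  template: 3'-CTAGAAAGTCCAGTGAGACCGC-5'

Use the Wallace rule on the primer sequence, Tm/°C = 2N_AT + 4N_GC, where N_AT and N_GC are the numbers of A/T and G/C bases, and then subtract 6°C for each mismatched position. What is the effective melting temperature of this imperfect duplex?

Primer base counts: A=4, T=6, G=5, C=7 → A+T=10, G+C=12
Perfect-match Tm = 2(10) + 4(12) = 20 + 48 = 68°C
Mismatches (positions where the bases are not complementary): 5 (at positions 1, 4, 7, 11, 18)
Effective Tm = 68 − 5×6 = 68 − 30 = 38°C

38°C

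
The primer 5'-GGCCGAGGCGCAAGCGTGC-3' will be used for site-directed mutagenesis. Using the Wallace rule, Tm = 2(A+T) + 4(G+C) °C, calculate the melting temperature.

68°C

Counting bases: T=1, A=3, C=6, G=9
So N_AT = 4 and N_GC = 15.
Tm = 2×4 + 4×15 = 68°C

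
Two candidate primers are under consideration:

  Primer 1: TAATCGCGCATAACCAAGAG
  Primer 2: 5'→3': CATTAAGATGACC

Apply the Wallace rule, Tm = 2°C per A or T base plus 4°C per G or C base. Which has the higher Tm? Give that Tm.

Primer 1: A+T=11, G+C=9 → Tm = 2(11)+4(9) = 58°C
Primer 2: A+T=8, G+C=5 → Tm = 2(8)+4(5) = 36°C
58°C vs 36°C → primer 1 is higher.

Primer 1, 58°C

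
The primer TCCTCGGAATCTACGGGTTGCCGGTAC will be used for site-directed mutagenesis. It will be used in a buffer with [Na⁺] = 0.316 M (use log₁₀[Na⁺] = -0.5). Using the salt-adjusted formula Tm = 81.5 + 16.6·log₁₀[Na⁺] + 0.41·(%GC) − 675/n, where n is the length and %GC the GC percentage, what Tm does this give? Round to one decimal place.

72.5°C

Length n = 27. Scanning the sequence gives G=8, T=7, C=8, A=4.
G+C = 16, so %GC = 16/27 × 100 = 59.259%
Salt term: 16.6 × (-0.5) = -8.3
GC term: 0.41 × 59.259 = 24.296; length term: −675/27 = −25
Tm = 81.5 + (-8.3) + 24.296 − 25 = 72.496 → 72.5°C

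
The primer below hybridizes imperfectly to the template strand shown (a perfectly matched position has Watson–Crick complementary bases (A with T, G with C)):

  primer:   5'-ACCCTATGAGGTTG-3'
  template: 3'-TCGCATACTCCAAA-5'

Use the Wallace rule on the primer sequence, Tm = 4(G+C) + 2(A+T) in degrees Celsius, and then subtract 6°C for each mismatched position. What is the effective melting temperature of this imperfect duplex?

24°C

Primer base counts: A=3, T=4, G=4, C=3 → A+T=7, G+C=7
Perfect-match Tm = 2(7) + 4(7) = 14 + 28 = 42°C
Mismatches (positions where the bases are not complementary): 3 (at positions 2, 4, 14)
Effective Tm = 42 − 3×6 = 42 − 18 = 24°C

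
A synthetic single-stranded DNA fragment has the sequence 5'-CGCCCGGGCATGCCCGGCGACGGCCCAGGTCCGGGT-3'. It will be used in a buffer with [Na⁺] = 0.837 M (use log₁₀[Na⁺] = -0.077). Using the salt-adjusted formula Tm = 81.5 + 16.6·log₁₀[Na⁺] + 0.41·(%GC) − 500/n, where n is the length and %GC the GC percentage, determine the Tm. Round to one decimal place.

Length n = 36. Scanning the sequence gives T=3, C=15, G=15, A=3.
G+C = 30, so %GC = 30/36 × 100 = 83.333%
Salt term: 16.6 × (-0.077) = -1.278
GC term: 0.41 × 83.333 = 34.167; length term: −500/36 = −13.889
Tm = 81.5 + (-1.278) + 34.167 − 13.889 = 100.5 → 100.5°C

100.5°C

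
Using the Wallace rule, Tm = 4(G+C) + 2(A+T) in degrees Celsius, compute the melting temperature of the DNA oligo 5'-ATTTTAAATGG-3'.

Scanning the sequence gives A=4, G=2, C=0, T=5.
AT pairs contribute 9, GC pairs contribute 2.
Tm = 2×9 + 4×2 = 26°C

26°C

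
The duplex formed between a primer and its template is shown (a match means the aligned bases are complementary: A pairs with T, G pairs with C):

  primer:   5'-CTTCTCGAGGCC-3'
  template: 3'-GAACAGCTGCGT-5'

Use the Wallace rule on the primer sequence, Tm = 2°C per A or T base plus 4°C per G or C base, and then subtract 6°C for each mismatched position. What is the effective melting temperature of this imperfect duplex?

Primer base counts: A=1, T=3, G=3, C=5 → A+T=4, G+C=8
Perfect-match Tm = 2(4) + 4(8) = 8 + 32 = 40°C
Mismatches (positions where the bases are not complementary): 3 (at positions 4, 9, 12)
Effective Tm = 40 − 3×6 = 40 − 18 = 22°C

22°C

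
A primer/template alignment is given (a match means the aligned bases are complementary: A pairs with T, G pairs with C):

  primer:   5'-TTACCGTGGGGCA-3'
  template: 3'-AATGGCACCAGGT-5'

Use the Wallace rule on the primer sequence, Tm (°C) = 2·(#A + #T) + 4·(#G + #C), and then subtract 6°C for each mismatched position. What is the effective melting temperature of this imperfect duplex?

Primer base counts: A=2, T=3, G=5, C=3 → A+T=5, G+C=8
Perfect-match Tm = 2(5) + 4(8) = 10 + 32 = 42°C
Mismatches (positions where the bases are not complementary): 2 (at positions 10, 11)
Effective Tm = 42 − 2×6 = 42 − 12 = 30°C

30°C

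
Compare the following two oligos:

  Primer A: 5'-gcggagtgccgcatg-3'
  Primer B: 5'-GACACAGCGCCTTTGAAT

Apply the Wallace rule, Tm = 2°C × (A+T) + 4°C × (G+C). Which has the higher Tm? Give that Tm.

Primer B, 54°C

Primer A: A+T=4, G+C=11 → Tm = 2(4)+4(11) = 52°C
Primer B: A+T=9, G+C=9 → Tm = 2(9)+4(9) = 54°C
52°C vs 54°C → primer B is higher.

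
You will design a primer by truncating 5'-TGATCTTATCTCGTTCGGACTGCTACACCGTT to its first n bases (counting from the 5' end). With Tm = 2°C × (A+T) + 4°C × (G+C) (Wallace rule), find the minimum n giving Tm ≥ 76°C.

First 25 bases: TGATCTTATCTCGTTCGGACTGCTA → Tm = 72°C (< 76°C)
First 26 bases: TGATCTTATCTCGTTCGGACTGCTAC → Tm = 76°C (≥ 76°C)
Since every base adds ≥2°C, Tm only increases with n, so the threshold is first crossed at n = 26.

n = 26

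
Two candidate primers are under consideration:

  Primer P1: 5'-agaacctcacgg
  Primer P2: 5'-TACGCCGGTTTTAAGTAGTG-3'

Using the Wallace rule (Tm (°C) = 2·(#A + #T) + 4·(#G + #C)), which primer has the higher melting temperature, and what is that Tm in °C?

Primer P1: A+T=5, G+C=7 → Tm = 2(5)+4(7) = 38°C
Primer P2: A+T=11, G+C=9 → Tm = 2(11)+4(9) = 58°C
38°C vs 58°C → primer P2 is higher.

Primer P2, 58°C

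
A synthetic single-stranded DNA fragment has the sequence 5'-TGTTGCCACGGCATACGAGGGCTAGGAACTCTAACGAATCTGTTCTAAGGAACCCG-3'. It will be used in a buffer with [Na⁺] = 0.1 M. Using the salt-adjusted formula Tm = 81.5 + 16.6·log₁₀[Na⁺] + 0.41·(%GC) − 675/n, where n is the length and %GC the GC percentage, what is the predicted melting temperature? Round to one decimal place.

Length n = 56. T=12, G=15, A=15, C=14
G+C = 29, so %GC = 29/56 × 100 = 51.786%
Salt term: 16.6 × (-1) = -16.6
GC term: 0.41 × 51.786 = 21.232; length term: −675/56 = −12.054
Tm = 81.5 + (-16.6) + 21.232 − 12.054 = 74.078 → 74.1°C

74.1°C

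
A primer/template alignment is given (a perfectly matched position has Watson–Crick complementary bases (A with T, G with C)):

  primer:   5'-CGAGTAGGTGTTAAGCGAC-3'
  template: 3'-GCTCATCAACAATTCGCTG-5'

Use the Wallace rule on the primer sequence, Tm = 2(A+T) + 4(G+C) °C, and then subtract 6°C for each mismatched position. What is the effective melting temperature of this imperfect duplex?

52°C

Primer base counts: A=5, T=4, G=7, C=3 → A+T=9, G+C=10
Perfect-match Tm = 2(9) + 4(10) = 18 + 40 = 58°C
Mismatches (positions where the bases are not complementary): 1 (at position 8)
Effective Tm = 58 − 1×6 = 58 − 6 = 52°C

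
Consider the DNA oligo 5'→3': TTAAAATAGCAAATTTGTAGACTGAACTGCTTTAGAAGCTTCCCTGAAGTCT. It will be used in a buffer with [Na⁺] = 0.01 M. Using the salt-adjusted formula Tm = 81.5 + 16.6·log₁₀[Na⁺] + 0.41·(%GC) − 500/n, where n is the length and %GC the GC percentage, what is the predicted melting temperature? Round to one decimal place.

Length n = 52. A=17, T=17, C=9, G=9
G+C = 18, so %GC = 18/52 × 100 = 34.615%
Salt term: 16.6 × (-2) = -33.2
GC term: 0.41 × 34.615 = 14.192; length term: −500/52 = −9.615
Tm = 81.5 + (-33.2) + 14.192 − 9.615 = 52.877 → 52.9°C

52.9°C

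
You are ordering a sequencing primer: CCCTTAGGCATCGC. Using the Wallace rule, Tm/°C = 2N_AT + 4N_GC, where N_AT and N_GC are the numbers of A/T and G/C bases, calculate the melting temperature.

46°C

A=2, C=6, G=3, T=3
AT pairs contribute 5, GC pairs contribute 9.
Tm = 2×5 + 4×9 = 46°C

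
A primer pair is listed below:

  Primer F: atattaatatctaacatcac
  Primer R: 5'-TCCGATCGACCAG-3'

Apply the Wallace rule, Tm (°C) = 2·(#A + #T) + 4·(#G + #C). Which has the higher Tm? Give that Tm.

Primer F, 48°C

Primer F: A+T=16, G+C=4 → Tm = 2(16)+4(4) = 48°C
Primer R: A+T=5, G+C=8 → Tm = 2(5)+4(8) = 42°C
48°C vs 42°C → primer F is higher.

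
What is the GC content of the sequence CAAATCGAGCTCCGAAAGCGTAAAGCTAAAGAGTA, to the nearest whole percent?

43%

T=5, C=7, A=15, G=8
G+C = 8 + 7 = 15 out of 35 bases
%GC = 15/35 × 100 = 42.86% ≈ 43%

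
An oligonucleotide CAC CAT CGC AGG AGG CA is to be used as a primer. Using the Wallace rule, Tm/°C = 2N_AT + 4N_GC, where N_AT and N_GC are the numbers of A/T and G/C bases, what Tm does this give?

C=6, G=5, A=5, T=1
So N_AT = 6 and N_GC = 11.
Tm = 2×6 + 4×11 = 56°C

56°C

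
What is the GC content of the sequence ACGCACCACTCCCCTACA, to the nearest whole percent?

61%

Counting bases: T=2, A=5, C=10, G=1
G+C = 1 + 10 = 11 out of 18 bases
%GC = 11/18 × 100 = 61.11% ≈ 61%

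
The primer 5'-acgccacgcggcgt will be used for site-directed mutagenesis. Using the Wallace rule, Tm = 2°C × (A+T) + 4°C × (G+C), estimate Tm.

Scanning the sequence gives A=2, C=6, G=5, T=1.
A+T = 3, G+C = 11
Tm = 2×3 + 4×11 = 50°C

50°C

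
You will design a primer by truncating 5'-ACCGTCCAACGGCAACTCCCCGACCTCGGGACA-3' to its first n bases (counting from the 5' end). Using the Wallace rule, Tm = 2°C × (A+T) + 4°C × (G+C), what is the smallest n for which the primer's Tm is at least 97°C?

n = 29

First 28 bases: ACCGTCCAACGGCAACTCCCCGACCTCG → Tm = 94°C (< 97°C)
First 29 bases: ACCGTCCAACGGCAACTCCCCGACCTCGG → Tm = 98°C (≥ 97°C)
Each additional base adds 2°C (A/T) or 4°C (G/C), so Tm is non-decreasing in n; n = 29 is the first length to reach 97°C.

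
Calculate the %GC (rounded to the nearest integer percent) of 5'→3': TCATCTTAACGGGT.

A=3, G=3, C=3, T=5
G+C = 3 + 3 = 6 out of 14 bases
%GC = 6/14 × 100 = 42.86% ≈ 43%

43%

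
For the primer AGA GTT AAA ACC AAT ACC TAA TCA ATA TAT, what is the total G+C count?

7

C=5, T=8, G=2, A=15
Total G or C: 2 + 5 = 7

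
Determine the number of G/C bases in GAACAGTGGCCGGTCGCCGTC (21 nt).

Base counts: A=3, C=7, G=8, T=3
Total G or C: 8 + 7 = 15

15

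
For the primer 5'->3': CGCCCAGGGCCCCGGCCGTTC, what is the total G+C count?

Scanning the sequence gives T=2, A=1, C=11, G=7.
Total G or C: 7 + 11 = 18

18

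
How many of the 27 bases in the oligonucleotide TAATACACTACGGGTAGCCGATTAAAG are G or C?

Base counts: G=6, T=6, A=10, C=5
G+C = 6 + 5 = 11

11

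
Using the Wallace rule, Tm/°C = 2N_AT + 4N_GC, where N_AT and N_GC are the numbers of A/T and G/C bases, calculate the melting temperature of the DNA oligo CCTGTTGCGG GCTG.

48°C

Counting bases: C=4, A=0, T=4, G=6
So N_AT = 4 and N_GC = 10.
Tm = 4·10 + 2·4 = 40 + 8 = 48°C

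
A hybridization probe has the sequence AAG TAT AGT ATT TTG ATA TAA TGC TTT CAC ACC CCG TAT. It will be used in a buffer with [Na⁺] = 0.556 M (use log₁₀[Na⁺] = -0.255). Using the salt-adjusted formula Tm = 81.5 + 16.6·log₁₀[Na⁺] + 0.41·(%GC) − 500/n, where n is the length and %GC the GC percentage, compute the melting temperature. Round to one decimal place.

77.1°C

Length n = 39. G=5, T=15, A=12, C=7
G+C = 12, so %GC = 12/39 × 100 = 30.769%
Salt term: 16.6 × (-0.255) = -4.233
GC term: 0.41 × 30.769 = 12.615; length term: −500/39 = −12.821
Tm = 81.5 + (-4.233) + 12.615 − 12.821 = 77.061 → 77.1°C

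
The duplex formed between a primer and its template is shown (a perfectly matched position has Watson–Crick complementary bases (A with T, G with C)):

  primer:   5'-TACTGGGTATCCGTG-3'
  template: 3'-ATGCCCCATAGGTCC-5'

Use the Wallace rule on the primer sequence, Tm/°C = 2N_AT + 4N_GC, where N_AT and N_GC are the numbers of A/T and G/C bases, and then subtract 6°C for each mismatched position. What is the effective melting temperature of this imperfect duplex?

28°C

Primer base counts: A=2, T=5, G=5, C=3 → A+T=7, G+C=8
Perfect-match Tm = 2(7) + 4(8) = 14 + 32 = 46°C
Mismatches (positions where the bases are not complementary): 3 (at positions 4, 13, 14)
Effective Tm = 46 − 3×6 = 46 − 18 = 28°C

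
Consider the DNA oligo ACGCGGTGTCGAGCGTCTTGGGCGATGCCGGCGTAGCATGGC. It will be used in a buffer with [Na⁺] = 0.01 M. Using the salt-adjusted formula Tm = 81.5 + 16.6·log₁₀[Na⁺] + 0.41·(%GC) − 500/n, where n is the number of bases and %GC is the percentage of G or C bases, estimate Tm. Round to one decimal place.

64.7°C

Length n = 42. Scanning the sequence gives A=5, T=8, G=18, C=11.
G+C = 29, so %GC = 29/42 × 100 = 69.048%
Salt term: 16.6 × (-2) = -33.2
GC term: 0.41 × 69.048 = 28.31; length term: −500/42 = −11.905
Tm = 81.5 + (-33.2) + 28.31 − 11.905 = 64.705 → 64.7°C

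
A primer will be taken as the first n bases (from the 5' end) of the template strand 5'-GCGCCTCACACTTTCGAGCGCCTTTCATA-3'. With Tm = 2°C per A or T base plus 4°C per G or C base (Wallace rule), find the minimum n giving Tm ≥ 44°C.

First 13 bases: GCGCCTCACACTT → Tm = 42°C (< 44°C)
First 14 bases: GCGCCTCACACTTT → Tm = 44°C (≥ 44°C)
Since every base adds ≥2°C, Tm only increases with n, so the threshold is first crossed at n = 14.

n = 14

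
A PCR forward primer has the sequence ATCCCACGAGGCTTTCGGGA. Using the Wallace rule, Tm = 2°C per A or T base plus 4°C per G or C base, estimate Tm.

64°C

Scanning the sequence gives C=6, A=4, G=6, T=4.
So N_AT = 8 and N_GC = 12.
Tm = 2×8 + 4×12 = 64°C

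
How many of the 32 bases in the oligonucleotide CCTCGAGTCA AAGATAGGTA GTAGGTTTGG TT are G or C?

14

Counting bases: T=10, G=10, A=8, C=4
G+C = 10 + 4 = 14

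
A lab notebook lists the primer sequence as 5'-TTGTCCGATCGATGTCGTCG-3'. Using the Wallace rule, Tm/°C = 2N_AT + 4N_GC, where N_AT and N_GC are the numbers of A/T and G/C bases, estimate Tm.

62°C

Counting bases: C=5, A=2, G=6, T=7
So N_AT = 9 and N_GC = 11.
Tm = 2×9 + 4×11 = 62°C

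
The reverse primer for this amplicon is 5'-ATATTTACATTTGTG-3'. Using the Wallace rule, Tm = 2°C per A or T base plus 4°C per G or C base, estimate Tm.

Counting bases: C=1, G=2, A=4, T=8
AT pairs contribute 12, GC pairs contribute 3.
Tm = 2×12 + 4×3 = 36°C

36°C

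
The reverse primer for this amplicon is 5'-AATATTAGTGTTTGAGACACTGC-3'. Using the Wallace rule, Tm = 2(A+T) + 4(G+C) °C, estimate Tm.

62°C

Base counts: C=3, T=8, A=7, G=5
A+T = 15, G+C = 8
Tm = 2×15 + 4×8 = 62°C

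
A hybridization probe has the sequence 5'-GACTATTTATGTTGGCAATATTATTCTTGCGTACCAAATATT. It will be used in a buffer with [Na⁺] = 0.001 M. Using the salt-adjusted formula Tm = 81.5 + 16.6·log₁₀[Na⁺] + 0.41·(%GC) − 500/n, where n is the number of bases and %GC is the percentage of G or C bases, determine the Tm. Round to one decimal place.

31.5°C

Length n = 42. Counting bases: T=18, G=6, C=6, A=12
G+C = 12, so %GC = 12/42 × 100 = 28.571%
Salt term: 16.6 × (-3) = -49.8
GC term: 0.41 × 28.571 = 11.714; length term: −500/42 = −11.905
Tm = 81.5 + (-49.8) + 11.714 − 11.905 = 31.509 → 31.5°C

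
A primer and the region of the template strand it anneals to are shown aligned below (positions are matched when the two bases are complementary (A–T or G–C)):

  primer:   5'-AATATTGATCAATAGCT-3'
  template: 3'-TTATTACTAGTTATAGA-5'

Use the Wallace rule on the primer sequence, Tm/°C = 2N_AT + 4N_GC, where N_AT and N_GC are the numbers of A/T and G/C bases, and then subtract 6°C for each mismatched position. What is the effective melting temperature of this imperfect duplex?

30°C

Primer base counts: A=7, T=6, G=2, C=2 → A+T=13, G+C=4
Perfect-match Tm = 2(13) + 4(4) = 26 + 16 = 42°C
Mismatches (positions where the bases are not complementary): 2 (at positions 5, 15)
Effective Tm = 42 − 2×6 = 42 − 12 = 30°C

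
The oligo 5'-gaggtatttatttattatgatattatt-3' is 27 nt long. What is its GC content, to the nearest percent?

Base counts: G=4, T=15, C=0, A=8
G+C = 4 + 0 = 4 out of 27 bases
%GC = 4/27 × 100 = 14.81% ≈ 15%

15%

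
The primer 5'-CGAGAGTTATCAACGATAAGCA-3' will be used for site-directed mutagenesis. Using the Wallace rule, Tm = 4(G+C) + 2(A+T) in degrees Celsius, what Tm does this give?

Scanning the sequence gives C=4, G=5, T=4, A=9.
AT pairs contribute 13, GC pairs contribute 9.
Tm = 2(13) + 4(9) = 26 + 36 = 62°C

62°C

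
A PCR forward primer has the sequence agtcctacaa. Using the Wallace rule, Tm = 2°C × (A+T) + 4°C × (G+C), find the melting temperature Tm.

Counting bases: G=1, C=3, A=4, T=2
A+T = 6, G+C = 4
Tm = 2(6) + 4(4) = 12 + 16 = 28°C

28°C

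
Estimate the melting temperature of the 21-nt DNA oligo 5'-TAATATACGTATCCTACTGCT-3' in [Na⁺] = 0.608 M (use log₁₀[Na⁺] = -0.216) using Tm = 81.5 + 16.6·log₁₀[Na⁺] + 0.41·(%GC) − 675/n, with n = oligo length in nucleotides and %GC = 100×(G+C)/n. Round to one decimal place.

59.4°C

Length n = 21. Scanning the sequence gives G=2, T=8, A=6, C=5.
G+C = 7, so %GC = 7/21 × 100 = 33.333%
Salt term: 16.6 × (-0.216) = -3.586
GC term: 0.41 × 33.333 = 13.667; length term: −675/21 = −32.143
Tm = 81.5 + (-3.586) + 13.667 − 32.143 = 59.438 → 59.4°C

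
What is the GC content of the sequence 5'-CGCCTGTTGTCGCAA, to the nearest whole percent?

Base counts: C=5, G=4, T=4, A=2
G+C = 4 + 5 = 9 out of 15 bases
%GC = 9/15 × 100 = 60% ≈ 60%

60%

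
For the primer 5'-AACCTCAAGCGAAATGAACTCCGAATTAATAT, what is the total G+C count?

11

Counting bases: G=4, C=7, T=7, A=14
G+C = 4 + 7 = 11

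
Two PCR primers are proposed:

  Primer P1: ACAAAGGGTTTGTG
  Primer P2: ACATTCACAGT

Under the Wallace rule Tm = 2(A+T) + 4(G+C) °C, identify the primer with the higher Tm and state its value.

Primer P1: A+T=8, G+C=6 → Tm = 2(8)+4(6) = 40°C
Primer P2: A+T=7, G+C=4 → Tm = 2(7)+4(4) = 30°C
40°C vs 30°C → primer P1 is higher.

Primer P1, 40°C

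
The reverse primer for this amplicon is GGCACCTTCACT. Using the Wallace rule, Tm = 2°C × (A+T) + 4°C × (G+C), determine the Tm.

Scanning the sequence gives A=2, C=5, G=2, T=3.
AT pairs contribute 5, GC pairs contribute 7.
Tm = 2(5) + 4(7) = 10 + 28 = 38°C

38°C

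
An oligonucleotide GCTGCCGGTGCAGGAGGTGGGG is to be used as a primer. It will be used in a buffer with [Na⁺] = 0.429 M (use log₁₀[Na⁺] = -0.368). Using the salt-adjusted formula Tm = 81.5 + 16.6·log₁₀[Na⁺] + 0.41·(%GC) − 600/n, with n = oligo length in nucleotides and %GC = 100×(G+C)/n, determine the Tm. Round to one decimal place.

Length n = 22. Scanning the sequence gives G=13, A=2, T=3, C=4.
G+C = 17, so %GC = 17/22 × 100 = 77.273%
Salt term: 16.6 × (-0.368) = -6.109
GC term: 0.41 × 77.273 = 31.682; length term: −600/22 = −27.273
Tm = 81.5 + (-6.109) + 31.682 − 27.273 = 79.8 → 79.8°C

79.8°C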